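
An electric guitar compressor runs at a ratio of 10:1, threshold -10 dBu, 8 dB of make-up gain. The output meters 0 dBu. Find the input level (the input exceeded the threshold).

Remove make-up: 0 − 8 = -8 dBu.
That's 2 dB above the -10 dBu threshold.
Undo the ratio: input overshoot = 2 × 10 = 20 dB, giving input = 10 dBu.

10 dBu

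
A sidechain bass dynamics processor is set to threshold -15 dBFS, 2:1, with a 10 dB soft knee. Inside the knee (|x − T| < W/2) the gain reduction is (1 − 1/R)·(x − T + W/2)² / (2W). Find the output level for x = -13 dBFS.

-14.225 dBFS

x − T + W/2 = -13 − (-15) + 5 = 7.
GR = (1 − 1/2) × 7² / 20 = 0.5 × 49 / 20 = 1.225 dB.
Output = -13 − 1.225 = -14.225 dBFS.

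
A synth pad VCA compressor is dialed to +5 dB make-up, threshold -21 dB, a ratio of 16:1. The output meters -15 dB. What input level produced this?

-5 dB

Before make-up, the level was -15 − 5 = -20 dB.
Post-compression overshoot = -20 − (-21) = 1 dB.
Before 16:1 compression the overshoot was 1 × 16 = 16 dB, so input = -21 + 16 = -5 dB.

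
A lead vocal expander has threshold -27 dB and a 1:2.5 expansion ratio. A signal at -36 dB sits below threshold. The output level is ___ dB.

The input is 9 dB below the -27 dB threshold.
A 1:2.5 expander multiplies undershoot by 2.5: 9 × 2.5 = 22.5 dB below threshold.
Output = -27 − 22.5 = -49.5 dB.

-49.5 dB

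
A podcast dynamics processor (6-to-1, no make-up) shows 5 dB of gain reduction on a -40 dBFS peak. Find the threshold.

Gain reduction = -40 − (-45) = 5 dB; output overshoot = GR / (R − 1) = 5 / 5 = 1 dB.
Threshold = output − output overshoot = -45 − 1 = -46 dBFS.

-46 dBFS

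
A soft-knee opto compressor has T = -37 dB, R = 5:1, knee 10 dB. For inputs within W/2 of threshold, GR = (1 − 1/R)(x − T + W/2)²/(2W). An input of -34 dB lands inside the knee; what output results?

x − T + W/2 = -34 − (-37) + 5 = 8.
GR = (1 − 1/5) × 8² / 20 = 0.8 × 64 / 20 = 2.56 dB.
Output = -34 − 2.56 = -36.56 dB.

-36.56 dB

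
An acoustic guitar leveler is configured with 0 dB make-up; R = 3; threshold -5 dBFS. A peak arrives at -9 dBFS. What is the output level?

-9 dBFS

-9 dBFS is 4 dB below the -5 dBFS threshold, so no gain reduction is applied.
Output = input = -9 dBFS.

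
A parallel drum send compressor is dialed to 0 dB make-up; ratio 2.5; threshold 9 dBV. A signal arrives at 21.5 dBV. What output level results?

21.5 dBV sits 12.5 dB over threshold.
The 12.5 dB excess becomes 5 dB after 2.5:1 reduction.
Output = 9 + 5 = 14 dBV.

14 dBV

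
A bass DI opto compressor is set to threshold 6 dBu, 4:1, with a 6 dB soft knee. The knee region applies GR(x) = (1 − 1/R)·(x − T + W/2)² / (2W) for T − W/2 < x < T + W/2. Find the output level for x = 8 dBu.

x − T + W/2 = 8 − 6 + 3 = 5.
GR = (1 − 1/4) × 5² / 12 = 0.75 × 25 / 12 = 1.5625 dB.
Output = 8 − 1.5625 = 6.4375 dBu.

6.4375 dBu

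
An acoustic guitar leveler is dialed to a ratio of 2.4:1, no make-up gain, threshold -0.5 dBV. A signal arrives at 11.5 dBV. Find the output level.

The input is 12 dB above the -0.5 dBV threshold.
The 12 dB excess becomes 5 dB after 2.4:1 reduction.
So the level is -0.5 + 5 = 4.5 dBV.

4.5 dBV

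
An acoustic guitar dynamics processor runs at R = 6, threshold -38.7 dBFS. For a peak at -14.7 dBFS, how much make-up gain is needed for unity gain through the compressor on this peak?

20 dB

The peak compresses to -38.7 + 24/6 = -34.7 dBFS.
To reach -14.7 dBFS requires -14.7 − (-34.7) = 20 dB of make-up.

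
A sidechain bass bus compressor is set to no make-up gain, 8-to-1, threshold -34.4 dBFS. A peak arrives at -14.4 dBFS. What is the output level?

Overshoot: -14.4 − (-34.4) = 20 dB.
8:1 compression reduces that to 20/8 = 2.5 dB over.
Output = -34.4 + 2.5 = -31.9 dBFS.

-31.9 dBFS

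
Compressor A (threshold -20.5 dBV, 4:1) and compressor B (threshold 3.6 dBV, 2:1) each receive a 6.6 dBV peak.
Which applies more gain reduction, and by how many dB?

A: overshoot 27.1 dB → output overshoot 6.775 dB → GR 20.325 dB.
B: overshoot 3 dB → output overshoot 1.5 dB → GR 1.5 dB.
Difference: 18.825 dB in favour of A.

A, by 18.825 dB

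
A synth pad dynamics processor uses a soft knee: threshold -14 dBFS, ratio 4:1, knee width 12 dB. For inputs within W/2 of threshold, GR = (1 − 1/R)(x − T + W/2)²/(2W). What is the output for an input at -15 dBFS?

x − T + W/2 = -15 − (-14) + 6 = 5.
GR = (1 − 1/4) × 5² / 24 = 0.75 × 25 / 24 = 0.78125 dB.
Output = -15 − 0.78125 = -15.78125 dBFS.

-15.78125 dBFS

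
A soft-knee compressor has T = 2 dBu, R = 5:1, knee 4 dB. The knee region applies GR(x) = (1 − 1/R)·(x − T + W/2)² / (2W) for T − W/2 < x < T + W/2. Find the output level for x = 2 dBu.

1.6 dBu

x − T + W/2 = 2 − 2 + 2 = 2.
GR = (1 − 1/5) × 2² / 8 = 0.8 × 4 / 8 = 0.4 dB.
Output = 2 − 0.4 = 1.6 dBu.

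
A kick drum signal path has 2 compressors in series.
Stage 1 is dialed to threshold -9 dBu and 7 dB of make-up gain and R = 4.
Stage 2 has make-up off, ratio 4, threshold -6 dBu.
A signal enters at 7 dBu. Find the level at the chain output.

-4 dBu

Stage 1: 16 dB above -9 dBu, reduced 4:1 to 4 dB above → -5 dBu; +7 dB make-up → 2 dBu.
Stage 2: 2 dBu is 8 dB over -6 dBu; at 4:1 that becomes 2 dB over, giving -4 dBu.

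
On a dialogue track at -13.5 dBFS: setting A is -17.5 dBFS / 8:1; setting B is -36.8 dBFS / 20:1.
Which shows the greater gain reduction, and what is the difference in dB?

A: overshoot 4 dB → output overshoot 0.5 dB → GR 3.5 dB.
B: overshoot 23.3 dB → output overshoot 1.165 dB → GR 22.135 dB.
B applies 18.635 dB more gain reduction.

B, by 18.635 dB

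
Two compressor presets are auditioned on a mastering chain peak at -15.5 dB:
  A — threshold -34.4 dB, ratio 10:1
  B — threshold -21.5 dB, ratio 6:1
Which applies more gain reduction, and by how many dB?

A, by 12.01 dB

A: GR = 18.9 − 18.9/10 = 17.01 dB.
B: GR = 6 − 6/6 = 5 dB.
A reduces 12.01 dB more.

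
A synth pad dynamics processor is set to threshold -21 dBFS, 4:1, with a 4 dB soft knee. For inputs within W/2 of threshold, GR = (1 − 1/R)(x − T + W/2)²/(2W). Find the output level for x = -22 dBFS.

x − T + W/2 = -22 − (-21) + 2 = 1.
GR = (1 − 1/4) × 1² / 8 = 0.75 × 1 / 8 = 0.09375 dB.
Output = -22 − 0.09375 = -22.09375 dBFS.

-22.09375 dBFS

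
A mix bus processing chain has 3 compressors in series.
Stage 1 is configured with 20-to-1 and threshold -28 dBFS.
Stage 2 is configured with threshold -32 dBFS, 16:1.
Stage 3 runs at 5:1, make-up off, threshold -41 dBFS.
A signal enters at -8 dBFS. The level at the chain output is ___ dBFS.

Stage 1: 20 dB above -28 dBFS, reduced 20:1 to 1 dB above → -27 dBFS.
Stage 2: 5 dB above -32 dBFS, reduced 16:1 to 0.3125 dB above → -31.6875 dBFS.
Stage 3: -31.6875 dBFS is 9.3125 dB over -41 dBFS; at 5:1 that becomes 1.8625 dB over, giving -39.1375 dBFS.

-39.1375 dBFS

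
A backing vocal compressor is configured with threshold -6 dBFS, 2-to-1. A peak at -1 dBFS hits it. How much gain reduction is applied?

-1 dBFS exceeds the threshold by 5 dB.
A 2:1 ratio leaves 2.5 dB of that excess.
So the signal is attenuated by 5 − 2.5 = 2.5 dB.

2.5 dB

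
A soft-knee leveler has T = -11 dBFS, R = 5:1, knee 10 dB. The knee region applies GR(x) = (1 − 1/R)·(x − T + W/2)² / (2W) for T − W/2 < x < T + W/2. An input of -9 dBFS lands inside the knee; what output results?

-10.96 dBFS

x − T + W/2 = -9 − (-11) + 5 = 7.
GR = (1 − 1/5) × 7² / 20 = 0.8 × 49 / 20 = 1.96 dB.
Output = -9 − 1.96 = -10.96 dBFS.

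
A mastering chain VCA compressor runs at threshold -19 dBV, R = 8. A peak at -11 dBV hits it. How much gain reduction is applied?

The signal is 8 dB above threshold.
After 8:1 compression the overshoot becomes 8/8 = 1 dB.
So the signal is attenuated by 8 − 1 = 7 dB.

7 dB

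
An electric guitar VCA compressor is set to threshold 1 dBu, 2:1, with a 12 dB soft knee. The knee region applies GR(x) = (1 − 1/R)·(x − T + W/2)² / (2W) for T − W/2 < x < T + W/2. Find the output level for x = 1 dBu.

0.25 dBu

x − T + W/2 = 1 − 1 + 6 = 6.
GR = (1 − 1/2) × 6² / 24 = 0.5 × 36 / 24 = 0.75 dB.
Output = 1 − 0.75 = 0.25 dBu.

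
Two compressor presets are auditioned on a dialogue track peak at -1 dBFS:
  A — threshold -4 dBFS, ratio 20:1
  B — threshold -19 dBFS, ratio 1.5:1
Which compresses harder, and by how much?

B, by 3.15 dB

A: GR = 3 − 3/20 = 2.85 dB.
B: GR = 18 − 18/1.5 = 6 dB.
B applies 3.15 dB more gain reduction.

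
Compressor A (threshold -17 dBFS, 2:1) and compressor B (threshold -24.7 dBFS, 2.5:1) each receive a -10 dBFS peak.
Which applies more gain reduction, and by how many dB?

B, by 5.32 dB

A: overshoot 7 dB → output overshoot 3.5 dB → GR 3.5 dB.
B: overshoot 14.7 dB → output overshoot 5.88 dB → GR 8.82 dB.
B reduces 5.32 dB more.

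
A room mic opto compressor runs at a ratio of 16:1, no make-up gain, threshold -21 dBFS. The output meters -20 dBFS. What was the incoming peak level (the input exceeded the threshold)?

Post-compression overshoot = -20 − (-21) = 1 dB.
Before 16:1 compression the overshoot was 1 × 16 = 16 dB, so input = -21 + 16 = -5 dBFS.

-5 dBFS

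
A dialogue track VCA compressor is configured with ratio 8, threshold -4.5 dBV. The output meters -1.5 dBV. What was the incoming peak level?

The compressed level sits -1.5 − (-4.5) = 3 dB over threshold.
Undo the ratio: input overshoot = 3 × 8 = 24 dB, giving input = 19.5 dBV.

19.5 dBV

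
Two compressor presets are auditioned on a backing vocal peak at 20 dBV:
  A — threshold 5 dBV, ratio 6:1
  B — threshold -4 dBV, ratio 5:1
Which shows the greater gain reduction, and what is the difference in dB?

A: overshoot 15 dB → output overshoot 2.5 dB → GR 12.5 dB.
B: overshoot 24 dB → output overshoot 4.8 dB → GR 19.2 dB.
B reduces 6.7 dB more.

B, by 6.7 dB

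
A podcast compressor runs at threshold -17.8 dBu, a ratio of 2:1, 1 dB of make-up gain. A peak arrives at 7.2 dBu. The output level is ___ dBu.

The input is 25 dB above the -17.8 dBu threshold.
At 2:1 the overshoot is divided by 2, leaving 12.5 dB above threshold.
Output = -17.8 + 12.5 = -5.3 dBu; make-up adds 1 dB, giving -4.3 dBu.

-4.3 dBu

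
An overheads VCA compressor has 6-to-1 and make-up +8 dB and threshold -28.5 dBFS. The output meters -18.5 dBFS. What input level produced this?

Before make-up, the level was -18.5 − 8 = -26.5 dBFS.
That's 2 dB above the -28.5 dBFS threshold.
Undo the ratio: input overshoot = 2 × 6 = 12 dB, giving input = -16.5 dBFS.

-16.5 dBFS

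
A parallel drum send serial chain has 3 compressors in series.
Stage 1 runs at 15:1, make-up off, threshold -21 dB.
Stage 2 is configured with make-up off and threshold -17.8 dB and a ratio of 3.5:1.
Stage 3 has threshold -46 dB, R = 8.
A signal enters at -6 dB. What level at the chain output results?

-42.75 dB

Stage 1: 15 dB above -21 dB, reduced 15:1 to 1 dB above → -20 dB.
Stage 2: -20 dB ≤ -17.8 dB, so stage 2 doesn't engage; output -20 dB.
Stage 3: -20 dB is 26 dB over -46 dB; at 8:1 that becomes 3.25 dB over, giving -42.75 dB.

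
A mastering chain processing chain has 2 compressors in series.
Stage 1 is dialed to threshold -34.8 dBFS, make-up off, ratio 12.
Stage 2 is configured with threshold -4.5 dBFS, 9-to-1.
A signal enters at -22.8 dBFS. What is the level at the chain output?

Stage 1: overshoot 12 dB → 12/12 = 1 dB → -33.8 dBFS.
Stage 2: below threshold (-33.8 ≤ -4.5); passes unchanged; output -33.8 dBFS.

-33.8 dBFS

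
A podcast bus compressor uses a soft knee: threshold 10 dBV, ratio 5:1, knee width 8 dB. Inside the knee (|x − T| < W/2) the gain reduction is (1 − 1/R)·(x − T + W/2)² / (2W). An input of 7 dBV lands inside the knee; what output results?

6.95 dBV

x − T + W/2 = 7 − 10 + 4 = 1.
GR = (1 − 1/5) × 1² / 16 = 0.8 × 1 / 16 = 0.05 dB.
Output = 7 − 0.05 = 6.95 dBV.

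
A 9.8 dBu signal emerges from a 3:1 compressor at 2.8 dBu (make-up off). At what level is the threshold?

Let T be the threshold. Output overshoot = (input overshoot)/R, so 2.8 − T = (9.8 − T)/3.
3·(2.8 − T) = 9.8 − T → 2·T = 8.4 − 9.8 = -1.4.
T = -1.4/2 = -0.7 dBu.

-0.7 dBu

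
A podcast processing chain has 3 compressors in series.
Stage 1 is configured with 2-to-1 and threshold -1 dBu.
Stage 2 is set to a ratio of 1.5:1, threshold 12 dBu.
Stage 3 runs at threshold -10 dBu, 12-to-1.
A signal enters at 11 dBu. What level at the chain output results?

-8.75 dBu

Stage 1: 11 dBu is 12 dB over -1 dBu; at 2:1 that becomes 6 dB over, giving 5 dBu.
Stage 2: 5 dBu is at or below the 12 dBu threshold — no compression; output 5 dBu.
Stage 3: 5 dBu is 15 dB over -10 dBu; at 12:1 that becomes 1.25 dB over, giving -8.75 dBu.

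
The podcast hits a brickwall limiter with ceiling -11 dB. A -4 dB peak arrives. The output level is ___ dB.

A brickwall limiter is an ∞:1 compressor: any input above the ceiling is clamped to -11 dB.

-11 dB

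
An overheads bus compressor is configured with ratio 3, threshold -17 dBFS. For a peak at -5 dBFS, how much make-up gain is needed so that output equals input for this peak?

The peak compresses to -17 + 12/3 = -13 dBFS.
To reach -5 dBFS requires -5 − (-13) = 8 dB of make-up.

8 dB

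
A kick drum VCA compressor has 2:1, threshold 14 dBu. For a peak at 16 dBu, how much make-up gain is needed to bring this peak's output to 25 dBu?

10 dB

Overshoot 2 dB → 2/2 = 1 dB after compression, so the compressed level is 14 + 1 = 15 dBu.
Make-up = target − compressed = 25 − 15 = 10 dB.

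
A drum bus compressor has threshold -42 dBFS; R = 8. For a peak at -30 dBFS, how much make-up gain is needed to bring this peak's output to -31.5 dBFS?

The peak compresses to -42 + 12/8 = -40.5 dBFS.
To reach -31.5 dBFS requires -31.5 − (-40.5) = 9 dB of make-up.

9 dB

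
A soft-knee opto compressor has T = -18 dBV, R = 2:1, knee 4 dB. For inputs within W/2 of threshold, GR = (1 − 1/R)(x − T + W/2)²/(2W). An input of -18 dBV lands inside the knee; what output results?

-18.25 dBV

x − T + W/2 = -18 − (-18) + 2 = 2.
GR = (1 − 1/2) × 2² / 8 = 0.5 × 4 / 8 = 0.25 dB.
Output = -18 − 0.25 = -18.25 dBV.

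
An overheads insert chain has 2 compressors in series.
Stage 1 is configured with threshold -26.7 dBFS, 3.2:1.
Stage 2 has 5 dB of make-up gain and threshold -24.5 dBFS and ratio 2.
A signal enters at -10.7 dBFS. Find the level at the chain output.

-18.1 dBFS

Stage 1: overshoot 16 dB → 16/3.2 = 5 dB → -21.7 dBFS.
Stage 2: overshoot 2.8 dB → 2.8/2 = 1.4 dB → -23.1 dBFS; +5 dB make-up → -18.1 dBFS.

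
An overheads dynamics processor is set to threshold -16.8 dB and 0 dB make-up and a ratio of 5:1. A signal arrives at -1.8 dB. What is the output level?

The input is 15 dB above the -16.8 dB threshold.
The 15 dB excess becomes 3 dB after 5:1 reduction.
That puts the output at -13.8 dB.

-13.8 dB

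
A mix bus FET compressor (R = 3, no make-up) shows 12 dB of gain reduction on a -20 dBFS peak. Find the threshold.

-38 dBFS

Gain reduction = -20 − (-32) = 12 dB; output overshoot = GR / (R − 1) = 12 / 2 = 6 dB.
Threshold = output − output overshoot = -32 − 6 = -38 dBFS.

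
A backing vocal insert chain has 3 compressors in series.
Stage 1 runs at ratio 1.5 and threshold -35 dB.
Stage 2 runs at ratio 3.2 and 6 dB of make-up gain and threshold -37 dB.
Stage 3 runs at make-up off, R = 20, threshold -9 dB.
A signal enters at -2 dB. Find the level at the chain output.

-23.5 dB

Stage 1: 33 dB above -35 dB, reduced 1.5:1 to 22 dB above → -13 dB.
Stage 2: 24 dB above -37 dB, reduced 3.2:1 to 7.5 dB above → -29.5 dB; +6 dB make-up → -23.5 dB.
Stage 3: below threshold (-23.5 ≤ -9); passes unchanged; output -23.5 dB.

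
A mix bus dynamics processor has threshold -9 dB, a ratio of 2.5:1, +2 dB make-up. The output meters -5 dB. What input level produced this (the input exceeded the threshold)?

-4 dB

Remove make-up: -5 − 2 = -7 dB.
The compressed level sits -7 − (-9) = 2 dB over threshold.
Undo the ratio: input overshoot = 2 × 2.5 = 5 dB, giving input = -4 dB.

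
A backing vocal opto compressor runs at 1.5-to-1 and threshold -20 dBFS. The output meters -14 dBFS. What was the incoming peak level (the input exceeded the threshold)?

-11 dBFS

The compressed level sits -14 − (-20) = 6 dB over threshold.
Input overshoot = R × output overshoot = 9 dB → input = -20 + 9 = -11 dBFS.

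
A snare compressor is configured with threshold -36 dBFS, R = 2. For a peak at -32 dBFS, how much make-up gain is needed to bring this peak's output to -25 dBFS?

9 dB

Overshoot 4 dB → 4/2 = 2 dB after compression, so the compressed level is -36 + 2 = -34 dBFS.
Make-up = target − compressed = -25 − (-34) = 9 dB.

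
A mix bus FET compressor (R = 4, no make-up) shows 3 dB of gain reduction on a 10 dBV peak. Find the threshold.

Let T be the threshold. Output overshoot = (input overshoot)/R, so 7 − T = (10 − T)/4.
4·(7 − T) = 10 − T → 3·T = 28 − 10 = 18.
T = 18/3 = 6 dBV.

6 dBV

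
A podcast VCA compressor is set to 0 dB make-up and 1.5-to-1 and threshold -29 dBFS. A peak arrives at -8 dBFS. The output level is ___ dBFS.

-15 dBFS

Overshoot: -8 − (-29) = 21 dB.
1.5:1 compression reduces that to 21/1.5 = 14 dB over.
So the level is -29 + 14 = -15 dBFS.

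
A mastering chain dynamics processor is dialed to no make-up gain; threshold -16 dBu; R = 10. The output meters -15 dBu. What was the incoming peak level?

Post-compression overshoot = -15 − (-16) = 1 dB.
Input overshoot = R × output overshoot = 10 dB → input = -16 + 10 = -6 dBu.

-6 dBu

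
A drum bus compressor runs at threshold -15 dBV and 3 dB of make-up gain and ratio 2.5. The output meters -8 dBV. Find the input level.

Remove make-up: -8 − 3 = -11 dBV.
Post-compression overshoot = -11 − (-15) = 4 dB.
Before 2.5:1 compression the overshoot was 4 × 2.5 = 10 dB, so input = -15 + 10 = -5 dBV.

-5 dBV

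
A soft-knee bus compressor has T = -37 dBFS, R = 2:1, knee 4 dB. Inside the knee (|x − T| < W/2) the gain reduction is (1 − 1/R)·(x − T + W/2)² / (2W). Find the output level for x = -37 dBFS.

-37.25 dBFS

x − T + W/2 = -37 − (-37) + 2 = 2.
GR = (1 − 1/2) × 2² / 8 = 0.5 × 4 / 8 = 0.25 dB.
Output = -37 − 0.25 = -37.25 dBFS.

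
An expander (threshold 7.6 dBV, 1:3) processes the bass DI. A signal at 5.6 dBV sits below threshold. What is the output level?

Below threshold, a 1:3 expander applies gain = (3−1)×(T − x) of attenuation.
(3−1) × 2 = 4 dB, so output = 5.6 − 4 = 1.6 dBV.

1.6 dBV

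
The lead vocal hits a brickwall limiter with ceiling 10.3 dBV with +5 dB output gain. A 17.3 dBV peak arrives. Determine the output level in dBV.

15.3 dBV

A brickwall limiter is an ∞:1 compressor: any input above the ceiling is clamped to 10.3 dBV.
Output gain then adds 5 dB: 10.3 + 5 = 15.3 dBV.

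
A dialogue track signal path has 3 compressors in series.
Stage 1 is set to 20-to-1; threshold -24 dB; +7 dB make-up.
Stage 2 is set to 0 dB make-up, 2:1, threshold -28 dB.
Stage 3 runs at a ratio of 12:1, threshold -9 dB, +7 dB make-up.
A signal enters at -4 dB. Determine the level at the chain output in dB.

Stage 1: -4 dB is 20 dB over -24 dB; at 20:1 that becomes 1 dB over, giving -23 dB; +7 dB make-up → -16 dB.
Stage 2: -16 dB is 12 dB over -28 dB; at 2:1 that becomes 6 dB over, giving -22 dB.
Stage 3: below threshold (-22 ≤ -9); passes unchanged; make-up brings it to -15 dB.

-15 dB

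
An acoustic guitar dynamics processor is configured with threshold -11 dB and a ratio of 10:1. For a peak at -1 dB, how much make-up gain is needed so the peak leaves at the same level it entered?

9 dB

Overshoot 10 dB → 10/10 = 1 dB after compression, so the compressed level is -11 + 1 = -10 dB.
Make-up = target − compressed = -1 − (-10) = 9 dB.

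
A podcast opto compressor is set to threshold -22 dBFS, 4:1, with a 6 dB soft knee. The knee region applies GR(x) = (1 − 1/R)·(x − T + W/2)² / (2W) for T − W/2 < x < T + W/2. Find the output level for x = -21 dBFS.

-22 dBFS

x − T + W/2 = -21 − (-22) + 3 = 4.
GR = (1 − 1/4) × 4² / 12 = 0.75 × 16 / 12 = 1 dB.
Output = -21 − 1 = -22 dBFS.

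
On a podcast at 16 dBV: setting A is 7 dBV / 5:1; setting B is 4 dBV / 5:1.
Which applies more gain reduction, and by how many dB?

A: overshoot 9 dB → output overshoot 1.8 dB → GR 7.2 dB.
B: overshoot 12 dB → output overshoot 2.4 dB → GR 9.6 dB.
Difference: 2.4 dB in favour of B.

B, by 2.4 dB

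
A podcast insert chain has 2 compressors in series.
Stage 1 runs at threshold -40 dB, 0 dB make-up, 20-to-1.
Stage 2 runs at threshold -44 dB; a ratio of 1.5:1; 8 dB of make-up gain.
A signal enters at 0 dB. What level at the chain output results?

-32 dB

Stage 1: overshoot 40 dB → 40/20 = 2 dB → -38 dB.
Stage 2: overshoot 6 dB → 6/1.5 = 4 dB → -40 dB; +8 dB make-up → -32 dB.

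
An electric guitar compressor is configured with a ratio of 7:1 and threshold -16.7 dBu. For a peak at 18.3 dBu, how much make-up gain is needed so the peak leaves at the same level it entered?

The peak compresses to -16.7 + 35/7 = -11.7 dBu.
To reach 18.3 dBu requires 18.3 − (-11.7) = 30 dB of make-up.

30 dB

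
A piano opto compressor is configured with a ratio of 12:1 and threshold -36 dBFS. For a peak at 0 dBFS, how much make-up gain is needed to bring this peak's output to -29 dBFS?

Without make-up, output = threshold + overshoot/12 = -36 + 3 = -33 dBFS.
Gap to target: 4 dB.

4 dB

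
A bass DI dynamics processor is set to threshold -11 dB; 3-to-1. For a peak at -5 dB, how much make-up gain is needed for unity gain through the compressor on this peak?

Overshoot 6 dB → 6/3 = 2 dB after compression, so the compressed level is -11 + 2 = -9 dB.
Make-up = target − compressed = -5 − (-9) = 4 dB.

4 dB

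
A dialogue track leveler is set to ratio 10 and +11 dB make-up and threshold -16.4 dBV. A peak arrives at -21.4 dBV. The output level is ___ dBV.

-10.4 dBV

-21.4 dBV is 5 dB below the -16.4 dBV threshold, so no gain reduction is applied.
Make-up gain adds 11 dB: -21.4 + 11 = -10.4 dBV.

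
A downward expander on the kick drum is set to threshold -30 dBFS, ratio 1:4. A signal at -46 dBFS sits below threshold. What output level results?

The input is 16 dB below the -30 dBFS threshold.
A 1:4 expander multiplies undershoot by 4: 16 × 4 = 64 dB below threshold.
Output = -30 − 64 = -94 dBFS.

-94 dBFS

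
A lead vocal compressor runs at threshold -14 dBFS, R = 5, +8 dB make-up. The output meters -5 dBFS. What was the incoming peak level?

-9 dBFS

Before make-up, the level was -5 − 8 = -13 dBFS.
The compressed level sits -13 − (-14) = 1 dB over threshold.
Input overshoot = R × output overshoot = 5 dB → input = -14 + 5 = -9 dBFS.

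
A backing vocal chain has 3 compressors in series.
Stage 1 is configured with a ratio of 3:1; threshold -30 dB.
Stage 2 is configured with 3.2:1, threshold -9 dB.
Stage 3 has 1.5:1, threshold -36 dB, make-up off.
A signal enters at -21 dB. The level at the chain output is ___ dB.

-30 dB

Stage 1: -21 dB is 9 dB over -30 dB; at 3:1 that becomes 3 dB over, giving -27 dB.
Stage 2: below threshold (-27 ≤ -9); passes unchanged; output -27 dB.
Stage 3: -27 dB is 9 dB over -36 dB; at 1.5:1 that becomes 6 dB over, giving -30 dB.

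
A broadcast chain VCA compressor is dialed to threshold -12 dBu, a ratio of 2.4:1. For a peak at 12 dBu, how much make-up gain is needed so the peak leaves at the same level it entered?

Without make-up, output = threshold + overshoot/2.4 = -12 + 10 = -2 dBu.
Gap to target: 14 dB.

14 dB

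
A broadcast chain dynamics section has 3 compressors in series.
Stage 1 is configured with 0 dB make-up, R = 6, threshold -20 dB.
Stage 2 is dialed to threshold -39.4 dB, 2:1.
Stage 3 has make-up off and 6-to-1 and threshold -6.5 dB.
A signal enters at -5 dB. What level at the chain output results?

Stage 1: -5 dB is 15 dB over -20 dB; at 6:1 that becomes 2.5 dB over, giving -17.5 dB.
Stage 2: -17.5 dB is 21.9 dB over -39.4 dB; at 2:1 that becomes 10.95 dB over, giving -28.45 dB.
Stage 3: -28.45 dB ≤ -6.5 dB, so stage 3 doesn't engage; output -28.45 dB.

-28.45 dB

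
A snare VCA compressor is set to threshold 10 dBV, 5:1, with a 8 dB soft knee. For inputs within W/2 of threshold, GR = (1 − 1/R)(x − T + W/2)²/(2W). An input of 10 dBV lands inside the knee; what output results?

9.2 dBV

x − T + W/2 = 10 − 10 + 4 = 4.
GR = (1 − 1/5) × 4² / 16 = 0.8 × 16 / 16 = 0.8 dB.
Output = 10 − 0.8 = 9.2 dBV.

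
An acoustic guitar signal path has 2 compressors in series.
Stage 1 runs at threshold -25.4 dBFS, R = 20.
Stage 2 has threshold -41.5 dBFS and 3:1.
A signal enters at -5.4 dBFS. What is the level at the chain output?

Stage 1: -5.4 dBFS is 20 dB over -25.4 dBFS; at 20:1 that becomes 1 dB over, giving -24.4 dBFS.
Stage 2: overshoot 17.1 dB → 17.1/3 = 5.7 dB → -35.8 dBFS.

-35.8 dBFS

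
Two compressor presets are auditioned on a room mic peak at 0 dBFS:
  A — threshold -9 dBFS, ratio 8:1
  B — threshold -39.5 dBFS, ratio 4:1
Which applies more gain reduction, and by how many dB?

B, by 21.75 dB

A: 9 dB over, compressed to 1.125 dB over, so 7.875 dB of GR.
B: 39.5 dB over, compressed to 9.875 dB over, so 29.625 dB of GR.
B reduces 21.75 dB more.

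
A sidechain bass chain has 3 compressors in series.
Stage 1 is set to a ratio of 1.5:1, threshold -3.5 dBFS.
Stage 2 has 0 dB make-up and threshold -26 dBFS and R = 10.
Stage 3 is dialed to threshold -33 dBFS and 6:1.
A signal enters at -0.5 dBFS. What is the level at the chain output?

Stage 1: overshoot 3 dB → 3/1.5 = 2 dB → -1.5 dBFS.
Stage 2: -1.5 dBFS is 24.5 dB over -26 dBFS; at 10:1 that becomes 2.45 dB over, giving -23.55 dBFS.
Stage 3: -23.55 dBFS is 9.45 dB over -33 dBFS; at 6:1 that becomes 1.575 dB over, giving -31.425 dBFS.

-31.425 dBFS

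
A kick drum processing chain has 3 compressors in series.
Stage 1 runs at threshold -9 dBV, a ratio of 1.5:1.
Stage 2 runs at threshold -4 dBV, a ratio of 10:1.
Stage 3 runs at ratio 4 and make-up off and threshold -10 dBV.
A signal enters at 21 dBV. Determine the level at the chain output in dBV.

-8.125 dBV

Stage 1: overshoot 30 dB → 30/1.5 = 20 dB → 11 dBV.
Stage 2: 11 dBV is 15 dB over -4 dBV; at 10:1 that becomes 1.5 dB over, giving -2.5 dBV.
Stage 3: -2.5 dBV is 7.5 dB over -10 dBV; at 4:1 that becomes 1.875 dB over, giving -8.125 dBV.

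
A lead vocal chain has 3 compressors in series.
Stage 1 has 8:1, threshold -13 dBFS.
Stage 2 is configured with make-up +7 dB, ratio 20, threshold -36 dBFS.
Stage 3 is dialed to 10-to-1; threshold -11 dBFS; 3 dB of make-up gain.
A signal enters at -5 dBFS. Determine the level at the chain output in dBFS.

Stage 1: -5 dBFS is 8 dB over -13 dBFS; at 8:1 that becomes 1 dB over, giving -12 dBFS.
Stage 2: 24 dB above -36 dBFS, reduced 20:1 to 1.2 dB above → -34.8 dBFS; +7 dB make-up → -27.8 dBFS.
Stage 3: -27.8 dBFS is at or below the -11 dBFS threshold — no compression; make-up brings it to -24.8 dBFS.

-24.8 dBFS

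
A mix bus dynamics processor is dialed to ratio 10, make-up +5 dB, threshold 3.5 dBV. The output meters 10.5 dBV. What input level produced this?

Remove make-up: 10.5 − 5 = 5.5 dBV.
Post-compression overshoot = 5.5 − 3.5 = 2 dB.
Input overshoot = R × output overshoot = 20 dB → input = 3.5 + 20 = 23.5 dBV.

23.5 dBV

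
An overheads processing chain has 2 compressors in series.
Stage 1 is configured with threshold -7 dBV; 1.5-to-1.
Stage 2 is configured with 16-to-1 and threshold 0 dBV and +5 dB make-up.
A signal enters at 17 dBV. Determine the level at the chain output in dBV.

5.5625 dBV

Stage 1: 17 dBV is 24 dB over -7 dBV; at 1.5:1 that becomes 16 dB over, giving 9 dBV.
Stage 2: overshoot 9 dB → 9/16 = 0.5625 dB → 0.5625 dBV; +5 dB make-up → 5.5625 dBV.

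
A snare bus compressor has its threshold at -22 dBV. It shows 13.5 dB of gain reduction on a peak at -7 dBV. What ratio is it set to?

Input overshoot = -7 − (-22) = 15 dB.
Output overshoot = 15 − 13.5 = 1.5 dB.
Ratio = input overshoot / output overshoot = 15 / 1.5 = 10.

10:1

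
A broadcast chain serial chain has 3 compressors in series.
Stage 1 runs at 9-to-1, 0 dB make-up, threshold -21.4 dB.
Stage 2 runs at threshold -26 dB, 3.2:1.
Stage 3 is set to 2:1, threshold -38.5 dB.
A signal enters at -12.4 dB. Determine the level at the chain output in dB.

-31.375 dB

Stage 1: overshoot 9 dB → 9/9 = 1 dB → -20.4 dB.
Stage 2: overshoot 5.6 dB → 5.6/3.2 = 1.75 dB → -24.25 dB.
Stage 3: -24.25 dB is 14.25 dB over -38.5 dB; at 2:1 that becomes 7.125 dB over, giving -31.375 dB.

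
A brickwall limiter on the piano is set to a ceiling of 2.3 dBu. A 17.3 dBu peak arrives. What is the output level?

2.3 dBu

A brickwall limiter is an ∞:1 compressor: any input above the ceiling is clamped to 2.3 dBu.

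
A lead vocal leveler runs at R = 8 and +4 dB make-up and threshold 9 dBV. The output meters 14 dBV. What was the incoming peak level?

Remove make-up: 14 − 4 = 10 dBV.
Post-compression overshoot = 10 − 9 = 1 dB.
Undo the ratio: input overshoot = 1 × 8 = 8 dB, giving input = 17 dBV.

17 dBV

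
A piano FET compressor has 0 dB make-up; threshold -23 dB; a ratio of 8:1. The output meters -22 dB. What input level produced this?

-15 dB

The compressed level sits -22 − (-23) = 1 dB over threshold.
Undo the ratio: input overshoot = 1 × 8 = 8 dB, giving input = -15 dB.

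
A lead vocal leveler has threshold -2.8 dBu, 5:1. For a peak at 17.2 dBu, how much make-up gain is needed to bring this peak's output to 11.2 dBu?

Without make-up, output = threshold + overshoot/5 = -2.8 + 4 = 1.2 dBu.
Gap to target: 10 dB.

10 dB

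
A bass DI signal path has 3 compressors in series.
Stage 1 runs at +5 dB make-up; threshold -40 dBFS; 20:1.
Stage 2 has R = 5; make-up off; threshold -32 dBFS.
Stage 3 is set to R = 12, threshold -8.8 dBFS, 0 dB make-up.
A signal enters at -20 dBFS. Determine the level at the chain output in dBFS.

Stage 1: 20 dB above -40 dBFS, reduced 20:1 to 1 dB above → -39 dBFS; +5 dB make-up → -34 dBFS.
Stage 2: -34 dBFS is at or below the -32 dBFS threshold — no compression; output -34 dBFS.
Stage 3: -34 dBFS is at or below the -8.8 dBFS threshold — no compression; output -34 dBFS.

-34 dBFS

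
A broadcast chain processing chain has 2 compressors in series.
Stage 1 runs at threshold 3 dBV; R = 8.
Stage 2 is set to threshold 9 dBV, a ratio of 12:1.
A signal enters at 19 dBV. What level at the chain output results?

Stage 1: 19 dBV is 16 dB over 3 dBV; at 8:1 that becomes 2 dB over, giving 5 dBV.
Stage 2: 5 dBV is at or below the 9 dBV threshold — no compression; output 5 dBV.

5 dBV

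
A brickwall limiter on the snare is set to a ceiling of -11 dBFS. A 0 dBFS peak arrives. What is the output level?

-11 dBFS

At ∞:1, everything above -11 dBFS is held at the ceiling.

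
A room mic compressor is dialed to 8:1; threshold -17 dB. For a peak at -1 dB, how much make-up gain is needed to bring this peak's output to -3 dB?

The peak compresses to -17 + 16/8 = -15 dB.
To reach -3 dB requires -3 − (-15) = 12 dB of make-up.

12 dB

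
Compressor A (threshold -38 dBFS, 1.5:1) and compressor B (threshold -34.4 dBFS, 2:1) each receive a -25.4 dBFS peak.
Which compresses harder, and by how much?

A: 12.6 dB over, compressed to 8.4 dB over, so 4.2 dB of GR.
B: 9 dB over, compressed to 4.5 dB over, so 4.5 dB of GR.
B reduces 0.3 dB more.

B, by 0.3 dB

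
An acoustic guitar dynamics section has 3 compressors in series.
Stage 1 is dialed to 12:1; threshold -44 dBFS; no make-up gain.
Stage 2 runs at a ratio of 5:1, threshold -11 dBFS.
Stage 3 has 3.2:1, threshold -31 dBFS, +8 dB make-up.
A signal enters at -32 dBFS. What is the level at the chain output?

-35 dBFS

Stage 1: overshoot 12 dB → 12/12 = 1 dB → -43 dBFS.
Stage 2: below threshold (-43 ≤ -11); passes unchanged; output -43 dBFS.
Stage 3: -43 dBFS is at or below the -31 dBFS threshold — no compression; make-up brings it to -35 dBFS.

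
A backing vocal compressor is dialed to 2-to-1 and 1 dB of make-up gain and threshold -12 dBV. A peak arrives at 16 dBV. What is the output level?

16 dBV sits 28 dB over threshold.
At 2:1 the overshoot is divided by 2, leaving 14 dB above threshold.
So the level is -12 + 14 = 2 dBV; make-up adds 1 dB, giving 3 dBV.

3 dBV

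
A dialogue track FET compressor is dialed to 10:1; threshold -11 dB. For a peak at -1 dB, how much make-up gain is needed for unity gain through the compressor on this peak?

Without make-up, output = threshold + overshoot/10 = -11 + 1 = -10 dB.
Gap to target: 9 dB.

9 dB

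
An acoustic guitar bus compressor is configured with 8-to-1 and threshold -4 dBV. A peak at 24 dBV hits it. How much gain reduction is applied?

24 dBV exceeds the threshold by 28 dB.
A 8:1 ratio leaves 3.5 dB of that excess.
So the signal is attenuated by 28 − 3.5 = 24.5 dB.

24.5 dB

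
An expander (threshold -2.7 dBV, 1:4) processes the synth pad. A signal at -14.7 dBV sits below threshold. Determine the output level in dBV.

-50.7 dBV

The input is 12 dB below the -2.7 dBV threshold.
A 1:4 expander multiplies undershoot by 4: 12 × 4 = 48 dB below threshold.
Output = -2.7 − 48 = -50.7 dBV.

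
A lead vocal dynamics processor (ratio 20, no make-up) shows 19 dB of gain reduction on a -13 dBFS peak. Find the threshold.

Let T be the threshold. Output overshoot = (input overshoot)/R, so -32 − T = (-13 − T)/20.
20·(-32 − T) = -13 − T → 19·T = -640 − (-13) = -627.
T = -627/19 = -33 dBFS.

-33 dBFS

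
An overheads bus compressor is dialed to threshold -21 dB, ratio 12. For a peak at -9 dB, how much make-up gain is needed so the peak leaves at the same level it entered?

Overshoot 12 dB → 12/12 = 1 dB after compression, so the compressed level is -21 + 1 = -20 dB.
Make-up = target − compressed = -9 − (-20) = 11 dB.

11 dB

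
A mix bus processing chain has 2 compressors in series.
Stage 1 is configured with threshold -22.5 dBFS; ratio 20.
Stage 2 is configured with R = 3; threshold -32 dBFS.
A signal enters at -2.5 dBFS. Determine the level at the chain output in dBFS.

-28.5 dBFS

Stage 1: overshoot 20 dB → 20/20 = 1 dB → -21.5 dBFS.
Stage 2: -21.5 dBFS is 10.5 dB over -32 dBFS; at 3:1 that becomes 3.5 dB over, giving -28.5 dBFS.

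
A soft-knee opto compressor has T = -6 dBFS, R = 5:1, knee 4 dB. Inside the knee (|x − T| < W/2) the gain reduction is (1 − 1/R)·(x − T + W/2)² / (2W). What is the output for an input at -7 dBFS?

-7.1 dBFS

x − T + W/2 = -7 − (-6) + 2 = 1.
GR = (1 − 1/5) × 1² / 8 = 0.8 × 1 / 8 = 0.1 dB.
Output = -7 − 0.1 = -7.1 dBFS.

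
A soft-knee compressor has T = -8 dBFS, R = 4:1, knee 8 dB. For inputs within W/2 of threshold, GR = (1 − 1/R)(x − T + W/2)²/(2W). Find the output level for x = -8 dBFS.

x − T + W/2 = -8 − (-8) + 4 = 4.
GR = (1 − 1/4) × 4² / 16 = 0.75 × 16 / 16 = 0.75 dB.
Output = -8 − 0.75 = -8.75 dBFS.

-8.75 dBFS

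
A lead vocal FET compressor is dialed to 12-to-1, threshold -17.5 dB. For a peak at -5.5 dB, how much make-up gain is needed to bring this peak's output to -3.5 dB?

13 dB

Without make-up, output = threshold + overshoot/12 = -17.5 + 1 = -16.5 dB.
Gap to target: 13 dB.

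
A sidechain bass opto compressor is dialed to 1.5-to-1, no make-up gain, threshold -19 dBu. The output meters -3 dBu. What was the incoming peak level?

5 dBu

That's 16 dB above the -19 dBu threshold.
Undo the ratio: input overshoot = 16 × 1.5 = 24 dB, giving input = 5 dBu.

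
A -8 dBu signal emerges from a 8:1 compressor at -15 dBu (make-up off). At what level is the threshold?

-16 dBu

Input is 8 dB above T (since output overshoot × R = input overshoot: (-15 − T)·8 = -8 − T gives T = -16 dBu).
Check: -16 + (-8 − (-16))/8 = -16 + 1 = -15 dBu. ✓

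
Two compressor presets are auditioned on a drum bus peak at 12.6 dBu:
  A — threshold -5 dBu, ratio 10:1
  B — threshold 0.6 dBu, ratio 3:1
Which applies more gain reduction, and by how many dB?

A, by 7.84 dB

A: 17.6 dB over, compressed to 1.76 dB over, so 15.84 dB of GR.
B: 12 dB over, compressed to 4 dB over, so 8 dB of GR.
Difference: 7.84 dB in favour of A.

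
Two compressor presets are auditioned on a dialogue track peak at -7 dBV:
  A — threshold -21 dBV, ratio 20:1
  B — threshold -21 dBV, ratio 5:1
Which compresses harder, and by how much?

A, by 2.1 dB

A: GR = 14 − 14/20 = 13.3 dB.
B: GR = 14 − 14/5 = 11.2 dB.
A applies 2.1 dB more gain reduction.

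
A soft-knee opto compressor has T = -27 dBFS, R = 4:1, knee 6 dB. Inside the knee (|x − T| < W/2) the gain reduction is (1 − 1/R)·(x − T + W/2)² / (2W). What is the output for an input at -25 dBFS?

x − T + W/2 = -25 − (-27) + 3 = 5.
GR = (1 − 1/4) × 5² / 12 = 0.75 × 25 / 12 = 1.5625 dB.
Output = -25 − 1.5625 = -26.5625 dBFS.

-26.5625 dBFS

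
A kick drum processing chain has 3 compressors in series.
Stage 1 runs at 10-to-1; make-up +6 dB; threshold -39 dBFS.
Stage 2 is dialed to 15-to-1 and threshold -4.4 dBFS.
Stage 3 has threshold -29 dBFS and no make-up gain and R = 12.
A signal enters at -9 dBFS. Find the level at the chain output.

-30 dBFS

Stage 1: overshoot 30 dB → 30/10 = 3 dB → -36 dBFS; +6 dB make-up → -30 dBFS.
Stage 2: -30 dBFS ≤ -4.4 dBFS, so stage 2 doesn't engage; output -30 dBFS.
Stage 3: -30 dBFS is at or below the -29 dBFS threshold — no compression; output -30 dBFS.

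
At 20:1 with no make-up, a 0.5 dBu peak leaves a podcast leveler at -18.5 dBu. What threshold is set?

Input is 20 dB above T (since output overshoot × R = input overshoot: (-18.5 − T)·20 = 0.5 − T gives T = -19.5 dBu).
Check: -19.5 + (0.5 − (-19.5))/20 = -19.5 + 1 = -18.5 dBu. ✓

-19.5 dBu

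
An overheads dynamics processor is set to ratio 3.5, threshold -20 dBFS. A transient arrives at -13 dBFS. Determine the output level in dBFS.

-18 dBFS

Overshoot: -13 − (-20) = 7 dB.
3.5:1 compression reduces that to 7/3.5 = 2 dB over.
Output = -20 + 2 = -18 dBFS.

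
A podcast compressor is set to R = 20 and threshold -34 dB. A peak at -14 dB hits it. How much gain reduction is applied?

-14 dB exceeds the threshold by 20 dB.
After 20:1 compression the overshoot becomes 20/20 = 1 dB.
So the signal is attenuated by 20 − 1 = 19 dB.

19 dB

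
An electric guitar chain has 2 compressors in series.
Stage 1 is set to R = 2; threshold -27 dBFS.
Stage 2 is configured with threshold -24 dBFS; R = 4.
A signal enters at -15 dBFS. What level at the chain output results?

Stage 1: 12 dB above -27 dBFS, reduced 2:1 to 6 dB above → -21 dBFS.
Stage 2: overshoot 3 dB → 3/4 = 0.75 dB → -23.25 dBFS.

-23.25 dBFS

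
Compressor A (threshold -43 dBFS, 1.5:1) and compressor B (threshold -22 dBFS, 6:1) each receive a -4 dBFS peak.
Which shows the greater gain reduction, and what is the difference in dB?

A: GR = 39 − 39/1.5 = 13 dB.
B: GR = 18 − 18/6 = 15 dB.
B reduces 2 dB more.

B, by 2 dB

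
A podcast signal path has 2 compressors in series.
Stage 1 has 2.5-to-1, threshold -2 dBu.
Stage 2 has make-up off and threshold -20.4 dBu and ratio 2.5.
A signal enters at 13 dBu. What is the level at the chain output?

-10.64 dBu

Stage 1: 15 dB above -2 dBu, reduced 2.5:1 to 6 dB above → 4 dBu.
Stage 2: overshoot 24.4 dB → 24.4/2.5 = 9.76 dB → -10.64 dBu.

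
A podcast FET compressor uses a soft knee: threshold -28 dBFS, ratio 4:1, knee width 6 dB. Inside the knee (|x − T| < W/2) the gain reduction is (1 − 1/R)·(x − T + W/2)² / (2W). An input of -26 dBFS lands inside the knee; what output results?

x − T + W/2 = -26 − (-28) + 3 = 5.
GR = (1 − 1/4) × 5² / 12 = 0.75 × 25 / 12 = 1.5625 dB.
Output = -26 − 1.5625 = -27.5625 dBFS.

-27.5625 dBFS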